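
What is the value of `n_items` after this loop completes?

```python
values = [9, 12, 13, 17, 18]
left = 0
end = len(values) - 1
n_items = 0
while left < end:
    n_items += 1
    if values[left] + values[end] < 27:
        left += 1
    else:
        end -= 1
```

Steps to find pair summing to 27
`n_items` takes the values: 0 → 1 → 2 → 3 → 4

Answer: 4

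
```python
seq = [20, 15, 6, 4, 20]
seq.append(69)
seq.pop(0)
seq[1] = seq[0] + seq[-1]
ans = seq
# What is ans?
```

Trace:
`seq = [20, 15, 6, 4, 20]` → seq = [20, 15, 6, 4, 20]
`seq.append(69)` → seq = [20, 15, 6, 4, 20, 69]
`seq.pop(0)` → seq = [15, 6, 4, 20, 69]
`seq[1] = seq[0] + seq[-1]` → seq = [15, 84, 4, 20, 69]
`ans = seq` → ans = [15, 84, 4, 20, 69]
So ans = [15, 84, 4, 20, 69]

Answer: [15, 84, 4, 20, 69]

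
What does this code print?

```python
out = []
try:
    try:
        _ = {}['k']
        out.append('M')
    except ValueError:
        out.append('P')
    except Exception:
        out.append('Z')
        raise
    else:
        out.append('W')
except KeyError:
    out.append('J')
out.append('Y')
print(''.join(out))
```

Execution trace: 'Z' (inner except Exception) → 'J' (outer except KeyError) → 'Y' (after the try/except). Output: ZJY

Answer: ZJY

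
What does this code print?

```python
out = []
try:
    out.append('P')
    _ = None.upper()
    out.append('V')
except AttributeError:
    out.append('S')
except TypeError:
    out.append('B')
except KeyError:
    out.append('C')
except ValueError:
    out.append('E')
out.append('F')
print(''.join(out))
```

Execution trace: 'P' (try body) → 'S' (except AttributeError) → 'F' (after the try/except). Output: PSF

Answer: PSF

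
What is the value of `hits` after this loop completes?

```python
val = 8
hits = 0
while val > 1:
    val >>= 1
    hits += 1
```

Count right shifts until 1
`hits` takes the values: 0 → 1 → 2 → 3

Answer: 3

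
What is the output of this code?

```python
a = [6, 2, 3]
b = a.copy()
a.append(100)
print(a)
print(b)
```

Key concept: list.copy() creates independent copy.
Step by step:
`a = [6, 2, 3]` → a = [6, 2, 3]
`b = a.copy()` → b = [6, 2, 3]
`a.append(100)` → a = [6, 2, 3, 100]
`print(a)` → prints [6, 2, 3, 100]
`print(b)` → prints [6, 2, 3]

Answer:
[6, 2, 3, 100]
[6, 2, 3]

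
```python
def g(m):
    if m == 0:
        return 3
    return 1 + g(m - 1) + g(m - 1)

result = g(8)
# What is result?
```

g(m) = 1 + 2·g(m-1), g(0)=3. Closed form: (3+1)·2^8 - 1 = 1023.

Answer: 1023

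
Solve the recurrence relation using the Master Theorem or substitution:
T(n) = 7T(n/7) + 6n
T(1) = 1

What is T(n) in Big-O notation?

By Master Theorem: a=7, b=7, f(n)=6n. Since log_7(7) = 1 and f(n) = Θ(n^1), Case 2 applies. T(n) = O(n log n).

Answer: O(n log n)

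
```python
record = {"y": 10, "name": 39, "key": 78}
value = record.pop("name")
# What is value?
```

Trace:
`record = {"y": 10, "name": 39, "key": 78}` → record = {'y': 10, 'name': 39, 'key': 78}
`value = record.pop("name")` → record = {'y': 10, 'key': 78}; value = 39
So value = 39

Answer: 39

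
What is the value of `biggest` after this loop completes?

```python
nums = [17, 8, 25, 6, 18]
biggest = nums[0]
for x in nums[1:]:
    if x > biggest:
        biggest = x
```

Maximum of [17, 8, 25, 6, 18]
`biggest` takes the values: 17 → 25

Answer: 25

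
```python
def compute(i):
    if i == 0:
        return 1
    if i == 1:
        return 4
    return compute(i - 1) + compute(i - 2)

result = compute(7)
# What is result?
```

Build up from base cases: compute(0)=1, compute(1)=4, compute(2)=5, compute(3)=9, compute(4)=14, compute(5)=23, compute(6)=37, ..., compute(7)=60

Answer: 60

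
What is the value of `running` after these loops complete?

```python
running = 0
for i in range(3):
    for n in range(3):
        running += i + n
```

Sum of all i+n for i,n in 3x3
`running` takes the values: 0 → 1 → 3 → 4 → 6 → 9 → 11 → 14 → 18

Answer: 18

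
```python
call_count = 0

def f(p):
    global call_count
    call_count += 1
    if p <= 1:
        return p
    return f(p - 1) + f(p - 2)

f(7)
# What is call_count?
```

Calls(p) = 1 + Calls(p-1) + Calls(p-2); Calls(0)=Calls(1)=1. For p=7 this gives 41.

Answer: 41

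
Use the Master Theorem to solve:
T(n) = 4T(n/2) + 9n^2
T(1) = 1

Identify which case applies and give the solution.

a=4, b=2, f(n)=9n^2. log_2(4) = 2. Since c=2 = 2, Case 2 applies: T(n) = Θ(n^log_b(a) · log n) = O(n^2 log n).

Answer: O(n^2 log n) - Case 2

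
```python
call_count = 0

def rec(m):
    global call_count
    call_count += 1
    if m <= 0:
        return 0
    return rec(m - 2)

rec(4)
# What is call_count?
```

Linear recursion stepping by 2: 3 calls from m=4 down to ≤0.

Answer: 3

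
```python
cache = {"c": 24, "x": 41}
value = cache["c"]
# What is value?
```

Trace:
`cache = {"c": 24, "x": 41}` → cache = {'c': 24, 'x': 41}
`value = cache["c"]` → value = 24
So value = 24

Answer: 24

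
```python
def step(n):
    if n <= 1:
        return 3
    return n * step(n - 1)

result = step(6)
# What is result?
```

step(6) = 6 * 5 * 4 * 3 * 2 * 3 = 2160

Answer: 2160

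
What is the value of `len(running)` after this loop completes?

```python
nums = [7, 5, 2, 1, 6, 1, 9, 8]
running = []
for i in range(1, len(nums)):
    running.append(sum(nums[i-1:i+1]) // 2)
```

Number of 2-element averages
`running` takes the values: [] → [6] → [6, 3] → [6, 3, 1] → [6, 3, 1, 3] → [6, 3, 1, 3, 3] → [6, 3, 1, 3, 3, 5] → [6, 3, 1, 3, 3, 5, 8]
So `len(running)` = 7

Answer: 7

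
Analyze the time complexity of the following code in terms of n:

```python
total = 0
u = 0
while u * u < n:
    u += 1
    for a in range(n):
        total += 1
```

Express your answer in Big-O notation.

Each loop level contributes: √n × n. Multiplying the contributions gives O(n√n).

Answer: O(n√n)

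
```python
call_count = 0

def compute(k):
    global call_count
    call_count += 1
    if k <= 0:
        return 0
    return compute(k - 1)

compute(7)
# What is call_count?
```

Linear recursion stepping by 1: 8 calls from k=7 down to ≤0.

Answer: 8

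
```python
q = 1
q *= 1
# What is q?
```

Trace:
`q = 1` → q = 1
`q *= 1` → q = 1
So q = 1

Answer: 1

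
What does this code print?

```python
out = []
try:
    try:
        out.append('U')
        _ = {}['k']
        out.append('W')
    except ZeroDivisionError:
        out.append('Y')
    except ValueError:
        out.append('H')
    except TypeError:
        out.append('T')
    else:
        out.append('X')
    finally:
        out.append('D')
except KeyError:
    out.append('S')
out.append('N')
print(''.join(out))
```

Execution trace: 'U' (try body) → 'D' (finally) → 'S' (outer except KeyError) → 'N' (after the try/except). Output: UDSN

Answer: UDSN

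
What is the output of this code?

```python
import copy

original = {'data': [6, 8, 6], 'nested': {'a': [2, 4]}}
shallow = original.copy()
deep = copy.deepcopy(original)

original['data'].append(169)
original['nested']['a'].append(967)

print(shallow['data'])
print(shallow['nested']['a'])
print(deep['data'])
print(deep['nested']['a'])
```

Key concept: comparing shallow vs deep copy.
Step by step:
`original = {'data': [6, 8, 6], 'nested': {'a': [2, 4]}}` → original = {'data': [6, 8, 6], 'nested': {'a': [2, 4]}}
`shallow = original.copy()` → shallow = {'data': [6, 8, 6], 'nested': {'a': [2, 4]}}
`deep = copy.deepcopy(original)` → deep = {'data': [6, 8, 6], 'nested': {'a': [2, 4]}}
`original['data'].append(169)` → original = {'data': [6, 8, 6, 169], 'nested': {'a': [2, 4]}}; shallow = {'data': [6, 8, 6, 169], 'nested': {'a': [2, 4]}}
`original['nested']['a'].append(967)` → original = {'data': [6, 8, 6, 169], 'nested': {'a': [2, 4, 967]}}; shallow = {'data': [6, 8, 6, 169], 'nested': {'a': [2, 4, 967]}}
`print(shallow['data'])` → prints [6, 8, 6, 169]
`print(shallow['nested']['a'])` → prints [2, 4, 967]
`print(deep['data'])` → prints [6, 8, 6]
`print(deep['nested']['a'])` → prints [2, 4]

Answer:
[6, 8, 6, 169]
[2, 4, 967]
[6, 8, 6]
[2, 4]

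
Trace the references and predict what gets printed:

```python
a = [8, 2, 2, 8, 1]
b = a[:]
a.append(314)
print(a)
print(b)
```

Key concept: slice [:] creates copy.
Step by step:
`a = [8, 2, 2, 8, 1]` → a = [8, 2, 2, 8, 1]
`b = a[:]` → b = [8, 2, 2, 8, 1]
`a.append(314)` → a = [8, 2, 2, 8, 1, 314]
`print(a)` → prints [8, 2, 2, 8, 1, 314]
`print(b)` → prints [8, 2, 2, 8, 1]

Answer:
[8, 2, 2, 8, 1, 314]
[8, 2, 2, 8, 1]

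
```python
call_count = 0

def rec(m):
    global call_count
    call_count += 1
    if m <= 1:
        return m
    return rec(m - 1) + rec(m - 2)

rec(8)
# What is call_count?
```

Calls(m) = 1 + Calls(m-1) + Calls(m-2); Calls(0)=Calls(1)=1. For m=8 this gives 67.

Answer: 67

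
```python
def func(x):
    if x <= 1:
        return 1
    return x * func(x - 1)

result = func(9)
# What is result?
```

func(9) = 9 * 8 * 7 * 6 * 5 * 4 * 3 * 2 * 1 = 362880

Answer: 362880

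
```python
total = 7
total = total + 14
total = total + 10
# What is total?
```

Trace:
`total = 7` → total = 7
`total = total + 14` → total = 21
`total = total + 10` → total = 31
So total = 31

Answer: 31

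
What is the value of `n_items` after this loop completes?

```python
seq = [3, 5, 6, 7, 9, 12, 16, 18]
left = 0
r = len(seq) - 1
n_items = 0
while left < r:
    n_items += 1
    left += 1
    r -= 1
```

Iterations until pointers meet (list length 8)
`n_items` takes the values: 0 → 1 → 2 → 3 → 4

Answer: 4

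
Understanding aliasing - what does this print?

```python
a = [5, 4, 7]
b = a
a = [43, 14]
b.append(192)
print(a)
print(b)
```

Key concept: rebinding vs mutation: a is rebound to a new list, b still points at the original.
Step by step:
`a = [5, 4, 7]` → a = [5, 4, 7]
`b = a` → b = [5, 4, 7] (same object as a)
`a = [43, 14]` → a = [43, 14]
`b.append(192)` → b = [5, 4, 7, 192]
`print(a)` → prints [43, 14]
`print(b)` → prints [5, 4, 7, 192]

Answer:
[43, 14]
[5, 4, 7, 192]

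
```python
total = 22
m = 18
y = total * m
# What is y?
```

Trace:
`total = 22` → total = 22
`m = 18` → m = 18
`y = total * m` → y = 396
So y = 396

Answer: 396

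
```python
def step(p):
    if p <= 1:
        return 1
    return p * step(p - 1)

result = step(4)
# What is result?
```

step(4) = 4 * 3 * 2 * 1 = 24

Answer: 24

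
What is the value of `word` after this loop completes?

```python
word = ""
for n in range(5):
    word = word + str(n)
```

Concatenate digits 0 to 4
`word` takes the values: "" → "0" → "01" → "012" → "0123" → "01234"

Answer: "01234"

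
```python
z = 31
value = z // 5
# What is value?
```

Trace:
`z = 31` → z = 31
`value = z // 5` → value = 6
So value = 6

Answer: 6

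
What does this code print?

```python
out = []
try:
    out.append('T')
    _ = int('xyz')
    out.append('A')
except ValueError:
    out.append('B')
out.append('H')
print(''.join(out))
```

Execution trace: 'T' (try body) → 'B' (except ValueError) → 'H' (after the try/except). Output: TBH

Answer: TBH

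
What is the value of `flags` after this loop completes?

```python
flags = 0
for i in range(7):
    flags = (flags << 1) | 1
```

Build 7 consecutive 1-bits: 0b1111111
`flags` takes the values: 0 → 1 → 3 → 7 → 15 → 31 → 63 → 127

Answer: 127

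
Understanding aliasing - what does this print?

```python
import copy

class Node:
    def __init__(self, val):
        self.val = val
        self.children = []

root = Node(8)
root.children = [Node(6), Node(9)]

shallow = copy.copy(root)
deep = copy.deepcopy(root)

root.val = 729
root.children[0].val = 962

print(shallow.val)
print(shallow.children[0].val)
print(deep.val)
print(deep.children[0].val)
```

Key concept: deep copy with custom objects.
Step by step:
`root = Node(8)` → root = Node(val=8, children=[])
`root.children = [Node(6), Node(9)]` → root = Node(val=8, children=[Node(val=6, children=[]), Node(val=9, children=[])])
`shallow = copy.copy(root)` → shallow = Node(val=8, children=[Node(val=6, children=[]), Node(val=9, children=[])])
`deep = copy.deepcopy(root)` → deep = Node(val=8, children=[Node(val=6, children=[]), Node(val=9, children=[])])
`root.val = 729` → root = Node(val=729, children=[Node(val=6, children=[]), Node(val=9, children=[])])
`root.children[0].val = 962` → root = Node(val=729, children=[Node(val=962, children=[]), Node(val=9, children=[])]); shallow = Node(val=8, children=[Node(val=962, children=[]), Node(val=9, children=[])])
`print(shallow.val)` → prints 8
`print(shallow.children[0].val)` → prints 962
`print(deep.val)` → prints 8
`print(deep.children[0].val)` → prints 6

Answer:
8
962
8
6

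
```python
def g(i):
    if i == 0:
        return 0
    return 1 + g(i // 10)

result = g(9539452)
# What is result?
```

Count of digits of 9539452: 7

Answer: 7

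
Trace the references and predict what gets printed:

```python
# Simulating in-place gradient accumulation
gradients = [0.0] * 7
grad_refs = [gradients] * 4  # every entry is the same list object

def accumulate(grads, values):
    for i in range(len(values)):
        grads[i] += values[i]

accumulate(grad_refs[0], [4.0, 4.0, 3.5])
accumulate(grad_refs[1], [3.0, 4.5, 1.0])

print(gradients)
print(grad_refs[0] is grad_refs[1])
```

Key concept: gradient accumulation aliasing.
Step by step:
`gradients = [0.0] * 7` → gradients = [0.0, 0.0, 0.0, 0.0, 0.0, 0.0, 0.0]
`grad_refs = [gradients] * 4` → grad_refs = [[0.0, 0.0, 0.0, 0.0, 0.0, 0.0, 0.0], [0.0, 0.0, 0.0, 0.0, 0.0, 0.0, 0.0], [0.0, 0.0, 0.0, 0.0, 0.0, 0.0, 0.0], [0.0, 0.0, 0.0, 0.0, 0.0, 0.0, 0.0]]
`accumulate(grad_refs[0], [4.0, 4.0, 3.5])` → gradients = [4.0, 4.0, 3.5, 0.0, 0.0, 0.0, 0.0]; grad_refs = [[4.0, 4.0, 3.5, 0.0, 0.0, 0.0, 0.0], [4.0, 4.0, 3.5, 0.0, 0.0, 0.0, 0.0], [4.0, 4.0, 3.5, 0.0, 0.0, 0.0, 0.0], [4.0, 4.0, 3.5, 0.0, 0.0, 0.0, 0.0]]
`accumulate(grad_refs[1], [3.0, 4.5, 1.0])` → gradients = [7.0, 8.5, 4.5, 0.0, 0.0, 0.0, 0.0]; grad_refs = [[7.0, 8.5, 4.5, 0.0, 0.0, 0.0, 0.0], [7.0, 8.5, 4.5, 0.0, 0.0, 0.0, 0.0], [7.0, 8.5, 4.5, 0.0, 0.0, 0.0, 0.0], [7.0, 8.5, 4.5, 0.0, 0.0, 0.0, 0.0]]
`print(gradients)` → prints [7.0, 8.5, 4.5, 0.0, 0.0, 0.0, 0.0]
`print(grad_refs[0] is grad_refs[1])` → prints True

Answer:
[7.0, 8.5, 4.5, 0.0, 0.0, 0.0, 0.0]
True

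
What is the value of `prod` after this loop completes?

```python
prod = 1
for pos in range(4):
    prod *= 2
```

2^4 = 16
`prod` takes the values: 1 → 2 → 4 → 8 → 16

Answer: 16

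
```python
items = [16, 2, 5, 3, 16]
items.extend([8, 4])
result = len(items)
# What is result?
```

Trace:
`items = [16, 2, 5, 3, 16]` → items = [16, 2, 5, 3, 16]
`items.extend([8, 4])` → items = [16, 2, 5, 3, 16, 8, 4]
`result = len(items)` → result = 7
So result = 7

Answer: 7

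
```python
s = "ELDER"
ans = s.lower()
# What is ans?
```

Trace:
`s = "ELDER"` → s = 'ELDER'
`ans = s.lower()` → ans = 'elder'
So ans = 'elder'

Answer: 'elder'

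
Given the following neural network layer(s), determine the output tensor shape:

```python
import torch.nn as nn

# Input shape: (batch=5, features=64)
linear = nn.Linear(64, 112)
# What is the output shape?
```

Input: (5, 64) -> Output: (5, 112)

Answer: (5, 112)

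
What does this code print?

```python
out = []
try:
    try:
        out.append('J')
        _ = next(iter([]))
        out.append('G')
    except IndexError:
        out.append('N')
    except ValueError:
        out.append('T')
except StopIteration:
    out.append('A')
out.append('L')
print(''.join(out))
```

Execution trace: 'J' (inner try body) → 'A' (outer except StopIteration) → 'L' (after the try/except). Output: JAL

Answer: JAL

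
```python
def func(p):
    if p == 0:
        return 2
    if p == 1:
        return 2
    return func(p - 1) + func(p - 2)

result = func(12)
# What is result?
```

Build up from base cases: func(0)=2, func(1)=2, func(2)=4, func(3)=6, func(4)=10, func(5)=16, func(6)=26, ..., func(12)=466

Answer: 466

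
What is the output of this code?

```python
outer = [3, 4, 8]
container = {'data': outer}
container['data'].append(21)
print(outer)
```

Key concept: dict holds reference to list.
Step by step:
`outer = [3, 4, 8]` → outer = [3, 4, 8]
`container = {'data': outer}` → container = {'data': [3, 4, 8]}
`container['data'].append(21)` → outer = [3, 4, 8, 21]; container = {'data': [3, 4, 8, 21]}
`print(outer)` → prints [3, 4, 8, 21]

Answer: [3, 4, 8, 21]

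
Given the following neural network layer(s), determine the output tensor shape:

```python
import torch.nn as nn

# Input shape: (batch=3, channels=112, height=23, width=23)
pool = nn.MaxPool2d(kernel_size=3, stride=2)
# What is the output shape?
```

Input: (3, 112, 23, 23) -> Output: (3, 112, 11, 11)

Answer: (3, 112, 11, 11)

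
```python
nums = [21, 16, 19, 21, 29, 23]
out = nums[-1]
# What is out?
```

Trace:
`nums = [21, 16, 19, 21, 29, 23]` → nums = [21, 16, 19, 21, 29, 23]
`out = nums[-1]` → out = 23
So out = 23

Answer: 23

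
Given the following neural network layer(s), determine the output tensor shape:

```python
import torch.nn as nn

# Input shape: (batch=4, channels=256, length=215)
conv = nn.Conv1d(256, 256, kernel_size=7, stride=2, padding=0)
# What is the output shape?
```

Input: (4, 256, 215) -> Output: (4, 256, 105)

Answer: (4, 256, 105)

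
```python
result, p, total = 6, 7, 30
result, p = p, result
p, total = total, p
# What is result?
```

Trace:
`result, p, total = 6, 7, 30` → result = 6; p = 7; total = 30
`result, p = p, result` → result = 7; p = 6
`p, total = total, p` → p = 30; total = 6
So result = 7

Answer: 7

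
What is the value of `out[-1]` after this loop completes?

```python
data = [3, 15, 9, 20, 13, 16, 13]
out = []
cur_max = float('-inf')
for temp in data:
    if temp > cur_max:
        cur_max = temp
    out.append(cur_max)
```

Running max ends at 20
`out` takes the values: [] → [3] → [3, 15] → [3, 15, 15] → [3, 15, 15, 20] → [3, 15, 15, 20, 20] → [3, 15, 15, 20, 20, 20] → [3, 15, 15, 20, 20, 20, 20]
So `out[-1]` = 20

Answer: 20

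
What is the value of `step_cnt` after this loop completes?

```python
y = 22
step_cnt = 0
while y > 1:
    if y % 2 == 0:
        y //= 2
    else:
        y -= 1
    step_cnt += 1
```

Steps to reduce 22 to 1
`step_cnt` takes the values: 0 → 1 → 2 → 3 → 4 → 5 → 6

Answer: 6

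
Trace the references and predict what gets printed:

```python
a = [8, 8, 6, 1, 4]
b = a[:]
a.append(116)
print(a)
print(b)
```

Key concept: slice [:] creates copy.
Step by step:
`a = [8, 8, 6, 1, 4]` → a = [8, 8, 6, 1, 4]
`b = a[:]` → b = [8, 8, 6, 1, 4]
`a.append(116)` → a = [8, 8, 6, 1, 4, 116]
`print(a)` → prints [8, 8, 6, 1, 4, 116]
`print(b)` → prints [8, 8, 6, 1, 4]

Answer:
[8, 8, 6, 1, 4, 116]
[8, 8, 6, 1, 4]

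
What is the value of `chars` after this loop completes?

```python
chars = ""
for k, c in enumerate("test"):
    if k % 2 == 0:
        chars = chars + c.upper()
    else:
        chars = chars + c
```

Uppercase even positions in 'test'
`chars` takes the values: "" → "T" → "Te" → "TeS" → "TeSt"

Answer: "TeSt"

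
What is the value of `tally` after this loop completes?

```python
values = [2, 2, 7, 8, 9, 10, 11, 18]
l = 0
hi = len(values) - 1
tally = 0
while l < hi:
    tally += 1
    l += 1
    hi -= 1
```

Iterations until pointers meet (list length 8)
`tally` takes the values: 0 → 1 → 2 → 3 → 4

Answer: 4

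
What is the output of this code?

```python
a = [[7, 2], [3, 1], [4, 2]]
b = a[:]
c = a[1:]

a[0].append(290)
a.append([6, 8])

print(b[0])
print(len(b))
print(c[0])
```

Key concept: slice with nested mutation.
Step by step:
`a = [[7, 2], [3, 1], [4, 2]]` → a = [[7, 2], [3, 1], [4, 2]]
`b = a[:]` → b = [[7, 2], [3, 1], [4, 2]]
`c = a[1:]` → c = [[3, 1], [4, 2]]
`a[0].append(290)` → a = [[7, 2, 290], [3, 1], [4, 2]]; b = [[7, 2, 290], [3, 1], [4, 2]]
`a.append([6, 8])` → a = [[7, 2, 290], [3, 1], [4, 2], [6, 8]]
`print(b[0])` → prints [7, 2, 290]
`print(len(b))` → prints 3
`print(c[0])` → prints [3, 1]

Answer:
[7, 2, 290]
3
[3, 1]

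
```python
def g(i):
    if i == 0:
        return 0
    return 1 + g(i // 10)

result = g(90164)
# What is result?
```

Count of digits of 90164: 5

Answer: 5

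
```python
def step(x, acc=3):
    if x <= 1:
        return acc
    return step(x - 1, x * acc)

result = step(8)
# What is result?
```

Accumulator trace (n, acc): (8, 3) -> (7, 24) -> (6, 168) -> (5, 1008) -> (4, 5040) -> (3, 20160) -> (2, 60480) -> (1, 120960) -> return 120960

Answer: 120960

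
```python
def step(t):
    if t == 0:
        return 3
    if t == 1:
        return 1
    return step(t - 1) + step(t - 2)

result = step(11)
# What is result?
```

Build up from base cases: step(0)=3, step(1)=1, step(2)=4, step(3)=5, step(4)=9, step(5)=14, step(6)=23, ..., step(11)=254

Answer: 254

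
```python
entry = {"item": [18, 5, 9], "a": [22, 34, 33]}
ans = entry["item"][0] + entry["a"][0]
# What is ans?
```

Trace:
`entry = {"item": [18, 5, 9], "a": [22, 34, 33]}` → entry = {'item': [18, 5, 9], 'a': [22, 34, 33]}
`ans = entry["item"][0] + entry["a"][0]` → ans = 40
So ans = 40

Answer: 40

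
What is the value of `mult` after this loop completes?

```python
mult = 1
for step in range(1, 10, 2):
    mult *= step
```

Product of 1, 3, 5, ... up to 9
`mult` takes the values: 1 → 3 → 15 → 105 → 945

Answer: 945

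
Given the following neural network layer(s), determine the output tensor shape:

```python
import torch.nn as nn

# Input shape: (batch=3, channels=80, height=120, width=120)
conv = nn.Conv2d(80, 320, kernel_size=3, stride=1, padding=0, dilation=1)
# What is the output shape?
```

Input: (3, 80, 120, 120) -> Output: (3, 320, 118, 118)

Answer: (3, 320, 118, 118)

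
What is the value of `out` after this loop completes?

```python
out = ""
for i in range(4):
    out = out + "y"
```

Repeat 'y' 4 times
`out` takes the values: "" → "y" → "yy" → "yyy" → "yyyy"

Answer: "yyyy"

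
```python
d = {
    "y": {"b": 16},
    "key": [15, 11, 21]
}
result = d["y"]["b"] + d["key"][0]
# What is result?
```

Trace:
`d = { ...` → d = {'y': {'b': 16}, 'key': [15, 11, 21]}
`result = d["y"]["b"] + d["key"][0]` → result = 31
So result = 31

Answer: 31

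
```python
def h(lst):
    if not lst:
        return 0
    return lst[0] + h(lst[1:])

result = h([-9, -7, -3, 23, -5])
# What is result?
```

(-9) + (-7) + (-3) + 23 + (-5) + 0 = -1

Answer: -1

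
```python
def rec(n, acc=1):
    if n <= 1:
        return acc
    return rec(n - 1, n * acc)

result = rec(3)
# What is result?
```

Accumulator trace (n, acc): (3, 1) -> (2, 3) -> (1, 6) -> return 6

Answer: 6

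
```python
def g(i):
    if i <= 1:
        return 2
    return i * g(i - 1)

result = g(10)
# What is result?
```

g(10) = 10 * 9 * 8 * 7 * 6 * 5 * 4 * 3 * 2 * 2 = 7257600

Answer: 7257600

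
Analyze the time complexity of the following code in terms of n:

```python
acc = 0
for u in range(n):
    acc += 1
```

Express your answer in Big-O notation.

Each loop level contributes: n. Multiplying the contributions gives O(n).

Answer: O(n)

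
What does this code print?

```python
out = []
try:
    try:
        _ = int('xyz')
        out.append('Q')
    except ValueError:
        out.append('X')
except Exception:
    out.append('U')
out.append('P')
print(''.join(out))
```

Execution trace: 'X' (inner except ValueError) → 'P' (after the try/except). Output: XP

Answer: XP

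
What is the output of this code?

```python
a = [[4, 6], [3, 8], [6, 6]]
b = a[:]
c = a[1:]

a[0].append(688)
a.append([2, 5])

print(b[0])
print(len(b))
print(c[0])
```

Key concept: slice with nested mutation.
Step by step:
`a = [[4, 6], [3, 8], [6, 6]]` → a = [[4, 6], [3, 8], [6, 6]]
`b = a[:]` → b = [[4, 6], [3, 8], [6, 6]]
`c = a[1:]` → c = [[3, 8], [6, 6]]
`a[0].append(688)` → a = [[4, 6, 688], [3, 8], [6, 6]]; b = [[4, 6, 688], [3, 8], [6, 6]]
`a.append([2, 5])` → a = [[4, 6, 688], [3, 8], [6, 6], [2, 5]]
`print(b[0])` → prints [4, 6, 688]
`print(len(b))` → prints 3
`print(c[0])` → prints [3, 8]

Answer:
[4, 6, 688]
3
[3, 8]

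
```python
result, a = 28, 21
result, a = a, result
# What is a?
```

Trace:
`result, a = 28, 21` → result = 28; a = 21
`result, a = a, result` → result = 21; a = 28
So a = 28

Answer: 28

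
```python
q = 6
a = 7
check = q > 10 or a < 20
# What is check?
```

Trace:
`q = 6` → q = 6
`a = 7` → a = 7
`check = q > 10 or a < 20` → check = True
So check = True

Answer: True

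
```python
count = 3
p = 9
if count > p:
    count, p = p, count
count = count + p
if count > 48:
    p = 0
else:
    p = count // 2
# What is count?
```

Trace:
`count = 3` → count = 3
`p = 9` → p = 9
`if count > p: ...` → count > p is False → no variable changes
`count = count + p` → count = 12
`if count > 48: ...` → count > 48 is False, take else branch → p = 6
So count = 12

Answer: 12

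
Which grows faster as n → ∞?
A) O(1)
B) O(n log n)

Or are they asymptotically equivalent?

O(1) vs O(n log n): Higher order terms dominate.

Answer: B) O(n log n) grows faster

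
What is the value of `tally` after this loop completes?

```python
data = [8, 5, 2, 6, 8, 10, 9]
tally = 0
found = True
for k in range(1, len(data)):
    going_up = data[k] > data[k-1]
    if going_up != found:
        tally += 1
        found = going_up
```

Count direction changes in [8, 5, 2, 6, 8, 10, 9]
`tally` takes the values: 0 → 1 → 2 → 3

Answer: 3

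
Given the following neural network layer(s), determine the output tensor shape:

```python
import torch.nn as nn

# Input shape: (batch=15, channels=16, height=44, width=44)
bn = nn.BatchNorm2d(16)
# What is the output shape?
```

Input: (15, 16, 44, 44) -> Output: (15, 16, 44, 44)

Answer: (15, 16, 44, 44)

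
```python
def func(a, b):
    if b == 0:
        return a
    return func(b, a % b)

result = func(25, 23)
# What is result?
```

func(25, 23) -> func(23, 2) -> func(2, 1) -> func(1, 0) -> 1

Answer: 1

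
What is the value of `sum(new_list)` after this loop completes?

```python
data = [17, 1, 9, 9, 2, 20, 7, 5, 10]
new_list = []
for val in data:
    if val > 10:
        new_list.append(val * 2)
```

Sum of doubled values > 10
`new_list` takes the values: [] → [34] → [34, 40]
So `sum(new_list)` = 74

Answer: 74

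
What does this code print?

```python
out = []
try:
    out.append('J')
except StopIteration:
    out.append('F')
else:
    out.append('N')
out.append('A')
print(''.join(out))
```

Execution trace: 'J' (try body, no exception) → 'N' (else) → 'A' (after the try/except). Output: JNA

Answer: JNA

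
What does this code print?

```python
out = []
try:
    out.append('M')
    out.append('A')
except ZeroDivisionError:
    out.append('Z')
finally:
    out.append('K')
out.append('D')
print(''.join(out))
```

Execution trace: 'M' (try body) → 'A' (try body, no exception) → 'K' (finally) → 'D' (after the try/except). Output: MAKD

Answer: MAKD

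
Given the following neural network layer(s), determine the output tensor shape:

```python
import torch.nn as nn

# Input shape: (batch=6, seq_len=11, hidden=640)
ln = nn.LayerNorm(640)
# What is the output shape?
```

Input: (6, 11, 640) -> Output: (6, 11, 640)

Answer: (6, 11, 640)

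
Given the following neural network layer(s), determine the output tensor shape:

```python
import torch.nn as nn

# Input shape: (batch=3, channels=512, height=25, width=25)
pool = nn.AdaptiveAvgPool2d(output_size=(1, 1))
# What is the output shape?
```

Input: (3, 512, 25, 25) -> Output: (3, 512, 1, 1)

Answer: (3, 512, 1, 1)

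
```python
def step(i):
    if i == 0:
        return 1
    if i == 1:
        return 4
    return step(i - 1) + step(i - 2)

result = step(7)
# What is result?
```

Build up from base cases: step(0)=1, step(1)=4, step(2)=5, step(3)=9, step(4)=14, step(5)=23, step(6)=37, ..., step(7)=60

Answer: 60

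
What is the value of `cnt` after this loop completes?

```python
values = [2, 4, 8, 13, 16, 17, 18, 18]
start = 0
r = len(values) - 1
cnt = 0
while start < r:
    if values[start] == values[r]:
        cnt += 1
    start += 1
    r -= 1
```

Count matching pairs from ends
`cnt` takes the values: 0

Answer: 0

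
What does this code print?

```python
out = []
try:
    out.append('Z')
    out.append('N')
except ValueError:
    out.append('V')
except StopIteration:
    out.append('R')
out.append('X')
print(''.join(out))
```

Execution trace: 'Z' (try body) → 'N' (try body, no exception) → 'X' (after the try/except). Output: ZNX

Answer: ZNX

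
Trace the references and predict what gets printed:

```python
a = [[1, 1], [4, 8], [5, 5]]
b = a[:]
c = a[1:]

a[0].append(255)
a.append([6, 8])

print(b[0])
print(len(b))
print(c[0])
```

Key concept: slice with nested mutation.
Step by step:
`a = [[1, 1], [4, 8], [5, 5]]` → a = [[1, 1], [4, 8], [5, 5]]
`b = a[:]` → b = [[1, 1], [4, 8], [5, 5]]
`c = a[1:]` → c = [[4, 8], [5, 5]]
`a[0].append(255)` → a = [[1, 1, 255], [4, 8], [5, 5]]; b = [[1, 1, 255], [4, 8], [5, 5]]
`a.append([6, 8])` → a = [[1, 1, 255], [4, 8], [5, 5], [6, 8]]
`print(b[0])` → prints [1, 1, 255]
`print(len(b))` → prints 3
`print(c[0])` → prints [4, 8]

Answer:
[1, 1, 255]
3
[4, 8]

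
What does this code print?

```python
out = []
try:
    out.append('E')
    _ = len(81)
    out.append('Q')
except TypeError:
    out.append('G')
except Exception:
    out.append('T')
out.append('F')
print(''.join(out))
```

Execution trace: 'E' (try body) → 'G' (except TypeError) → 'F' (after the try/except). Output: EGF

Answer: EGF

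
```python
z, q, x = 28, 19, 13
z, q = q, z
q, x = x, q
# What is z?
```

Trace:
`z, q, x = 28, 19, 13` → z = 28; q = 19; x = 13
`z, q = q, z` → z = 19; q = 28
`q, x = x, q` → q = 13; x = 28
So z = 19

Answer: 19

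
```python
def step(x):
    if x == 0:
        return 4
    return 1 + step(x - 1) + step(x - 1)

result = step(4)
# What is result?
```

step(x) = 1 + 2·step(x-1), step(0)=4. Closed form: (4+1)·2^4 - 1 = 79.

Answer: 79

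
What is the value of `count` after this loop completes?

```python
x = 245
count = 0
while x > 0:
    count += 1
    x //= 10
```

Count digits by repeated division by 10
`count` takes the values: 0 → 1 → 2 → 3

Answer: 3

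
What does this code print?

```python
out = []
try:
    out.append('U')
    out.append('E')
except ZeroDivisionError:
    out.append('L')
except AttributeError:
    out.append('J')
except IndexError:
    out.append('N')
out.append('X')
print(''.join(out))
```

Execution trace: 'U' (try body) → 'E' (try body, no exception) → 'X' (after the try/except). Output: UEX

Answer: UEX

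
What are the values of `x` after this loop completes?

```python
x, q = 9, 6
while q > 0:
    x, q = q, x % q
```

GCD of 9 and 6
`x` takes the values: 9 → 6 → 3

Answer: 3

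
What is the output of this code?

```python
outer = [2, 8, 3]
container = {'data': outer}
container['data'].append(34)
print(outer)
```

Key concept: dict holds reference to list.
Step by step:
`outer = [2, 8, 3]` → outer = [2, 8, 3]
`container = {'data': outer}` → container = {'data': [2, 8, 3]}
`container['data'].append(34)` → outer = [2, 8, 3, 34]; container = {'data': [2, 8, 3, 34]}
`print(outer)` → prints [2, 8, 3, 34]

Answer: [2, 8, 3, 34]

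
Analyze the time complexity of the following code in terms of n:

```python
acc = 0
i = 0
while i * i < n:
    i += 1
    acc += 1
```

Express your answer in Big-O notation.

Each loop level contributes: √n. Multiplying the contributions gives O(√n).

Answer: O(√n)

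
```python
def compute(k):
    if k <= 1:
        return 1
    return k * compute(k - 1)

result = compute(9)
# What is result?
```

compute(9) = 9 * 8 * 7 * 6 * 5 * 4 * 3 * 2 * 1 = 362880

Answer: 362880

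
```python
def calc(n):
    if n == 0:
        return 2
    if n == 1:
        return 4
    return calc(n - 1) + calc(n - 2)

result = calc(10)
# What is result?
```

Build up from base cases: calc(0)=2, calc(1)=4, calc(2)=6, calc(3)=10, calc(4)=16, calc(5)=26, calc(6)=42, ..., calc(10)=288

Answer: 288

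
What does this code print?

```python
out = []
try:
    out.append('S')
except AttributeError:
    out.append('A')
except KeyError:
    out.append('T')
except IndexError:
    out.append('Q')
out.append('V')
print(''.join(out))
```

Execution trace: 'S' (try body, no exception) → 'V' (after the try/except). Output: SV

Answer: SV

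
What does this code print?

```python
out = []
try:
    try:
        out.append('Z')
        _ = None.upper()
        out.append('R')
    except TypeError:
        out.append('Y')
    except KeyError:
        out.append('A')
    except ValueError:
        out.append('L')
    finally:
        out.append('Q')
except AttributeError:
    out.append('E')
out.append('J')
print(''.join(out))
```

Execution trace: 'Z' (try body) → 'Q' (finally) → 'E' (outer except AttributeError) → 'J' (after the try/except). Output: ZQEJ

Answer: ZQEJ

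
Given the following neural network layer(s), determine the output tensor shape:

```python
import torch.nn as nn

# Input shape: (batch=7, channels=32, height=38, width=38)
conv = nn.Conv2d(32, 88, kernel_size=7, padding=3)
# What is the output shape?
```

Input: (7, 32, 38, 38) -> Output: (7, 88, 38, 38)

Answer: (7, 88, 38, 38)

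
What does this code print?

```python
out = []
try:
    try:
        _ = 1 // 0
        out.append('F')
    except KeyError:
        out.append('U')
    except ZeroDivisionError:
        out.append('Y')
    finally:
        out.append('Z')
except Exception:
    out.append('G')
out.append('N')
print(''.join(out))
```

Execution trace: 'Y' (inner except ZeroDivisionError) → 'Z' (inner finally) → 'N' (after the try/except). Output: YZN

Answer: YZN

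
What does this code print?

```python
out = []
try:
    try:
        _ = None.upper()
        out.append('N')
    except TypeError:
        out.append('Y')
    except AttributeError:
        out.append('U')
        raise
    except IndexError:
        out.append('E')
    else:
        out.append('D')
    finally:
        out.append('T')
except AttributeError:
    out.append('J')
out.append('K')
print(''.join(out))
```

Execution trace: 'U' (inner except AttributeError) → 'T' (inner finally) → 'J' (outer except AttributeError) → 'K' (after the try/except). Output: UTJK

Answer: UTJK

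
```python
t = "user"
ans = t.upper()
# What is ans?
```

Trace:
`t = "user"` → t = 'user'
`ans = t.upper()` → ans = 'USER'
So ans = 'USER'

Answer: 'USER'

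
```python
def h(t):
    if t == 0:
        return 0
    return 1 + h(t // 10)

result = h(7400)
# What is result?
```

Count of digits of 7400: 4

Answer: 4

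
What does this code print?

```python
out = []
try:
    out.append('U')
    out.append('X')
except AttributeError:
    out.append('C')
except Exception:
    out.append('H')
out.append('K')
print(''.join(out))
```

Execution trace: 'U' (try body) → 'X' (try body, no exception) → 'K' (after the try/except). Output: UXK

Answer: UXK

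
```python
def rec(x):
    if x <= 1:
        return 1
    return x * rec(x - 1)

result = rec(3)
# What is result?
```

rec(3) = 3 * 2 * 1 = 6

Answer: 6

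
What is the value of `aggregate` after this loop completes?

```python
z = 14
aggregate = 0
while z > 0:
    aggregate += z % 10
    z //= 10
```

Sum digits of 14
`aggregate` takes the values: 0 → 4 → 5

Answer: 5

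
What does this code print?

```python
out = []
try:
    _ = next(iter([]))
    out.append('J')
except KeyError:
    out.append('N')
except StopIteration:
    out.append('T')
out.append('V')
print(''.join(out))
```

Execution trace: 'T' (except StopIteration) → 'V' (after the try/except). Output: TV

Answer: TV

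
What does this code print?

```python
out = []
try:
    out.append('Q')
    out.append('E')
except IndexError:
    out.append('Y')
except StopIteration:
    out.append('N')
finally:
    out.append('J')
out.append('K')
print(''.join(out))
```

Execution trace: 'Q' (try body) → 'E' (try body, no exception) → 'J' (finally) → 'K' (after the try/except). Output: QEJK

Answer: QEJK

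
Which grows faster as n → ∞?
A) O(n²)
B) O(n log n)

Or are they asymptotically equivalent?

O(n²) vs O(n log n): Higher order terms dominate.

Answer: A) O(n²) grows faster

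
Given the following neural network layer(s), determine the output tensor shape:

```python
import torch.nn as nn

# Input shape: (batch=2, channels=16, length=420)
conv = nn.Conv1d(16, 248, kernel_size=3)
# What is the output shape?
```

Input: (2, 16, 420) -> Output: (2, 248, 418)

Answer: (2, 248, 418)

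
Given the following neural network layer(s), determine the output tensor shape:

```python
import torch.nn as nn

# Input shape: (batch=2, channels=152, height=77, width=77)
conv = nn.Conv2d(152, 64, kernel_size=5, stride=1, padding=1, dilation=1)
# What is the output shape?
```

Input: (2, 152, 77, 77) -> Output: (2, 64, 75, 75)

Answer: (2, 64, 75, 75)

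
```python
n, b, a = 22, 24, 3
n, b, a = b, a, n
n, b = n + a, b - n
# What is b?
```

Trace:
`n, b, a = 22, 24, 3` → n = 22; b = 24; a = 3
`n, b, a = b, a, n` → n = 24; b = 3; a = 22
`n, b = n + a, b - n` → n = 46; b = -21
So b = -21

Answer: -21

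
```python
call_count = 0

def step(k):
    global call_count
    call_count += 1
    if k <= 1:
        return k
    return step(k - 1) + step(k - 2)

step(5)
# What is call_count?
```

Calls(k) = 1 + Calls(k-1) + Calls(k-2); Calls(0)=Calls(1)=1. For k=5 this gives 15.

Answer: 15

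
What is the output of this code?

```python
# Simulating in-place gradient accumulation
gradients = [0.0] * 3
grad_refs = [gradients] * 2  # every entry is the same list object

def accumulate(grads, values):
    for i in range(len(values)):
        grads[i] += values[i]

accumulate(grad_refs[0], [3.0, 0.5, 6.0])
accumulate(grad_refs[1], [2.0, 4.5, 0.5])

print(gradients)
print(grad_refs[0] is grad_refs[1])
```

Key concept: gradient accumulation aliasing.
Step by step:
`gradients = [0.0] * 3` → gradients = [0.0, 0.0, 0.0]
`grad_refs = [gradients] * 2` → grad_refs = [[0.0, 0.0, 0.0], [0.0, 0.0, 0.0]]
`accumulate(grad_refs[0], [3.0, 0.5, 6.0])` → gradients = [3.0, 0.5, 6.0]; grad_refs = [[3.0, 0.5, 6.0], [3.0, 0.5, 6.0]]
`accumulate(grad_refs[1], [2.0, 4.5, 0.5])` → gradients = [5.0, 5.0, 6.5]; grad_refs = [[5.0, 5.0, 6.5], [5.0, 5.0, 6.5]]
`print(gradients)` → prints [5.0, 5.0, 6.5]
`print(grad_refs[0] is grad_refs[1])` → prints True

Answer:
[5.0, 5.0, 6.5]
True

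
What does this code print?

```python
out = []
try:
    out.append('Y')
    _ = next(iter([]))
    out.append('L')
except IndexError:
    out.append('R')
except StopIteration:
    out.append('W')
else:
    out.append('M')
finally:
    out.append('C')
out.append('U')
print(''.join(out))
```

Execution trace: 'Y' (try body) → 'W' (except StopIteration) → 'C' (finally) → 'U' (after the try/except). Output: YWCU

Answer: YWCU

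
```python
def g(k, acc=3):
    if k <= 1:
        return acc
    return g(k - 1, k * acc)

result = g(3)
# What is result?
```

Accumulator trace (n, acc): (3, 3) -> (2, 9) -> (1, 18) -> return 18

Answer: 18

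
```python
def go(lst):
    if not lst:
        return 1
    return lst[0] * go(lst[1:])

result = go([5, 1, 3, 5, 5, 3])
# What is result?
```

Product over [5, 1, 3, 5, 5, 3] = 5 * 1 * 3 * 5 * 5 * 3 = 1125

Answer: 1125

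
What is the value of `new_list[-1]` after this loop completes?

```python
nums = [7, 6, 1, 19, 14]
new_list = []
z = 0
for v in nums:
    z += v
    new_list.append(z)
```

Cumulative sum ends at 47
`new_list` takes the values: [] → [7] → [7, 13] → [7, 13, 14] → [7, 13, 14, 33] → [7, 13, 14, 33, 47]
So `new_list[-1]` = 47

Answer: 47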